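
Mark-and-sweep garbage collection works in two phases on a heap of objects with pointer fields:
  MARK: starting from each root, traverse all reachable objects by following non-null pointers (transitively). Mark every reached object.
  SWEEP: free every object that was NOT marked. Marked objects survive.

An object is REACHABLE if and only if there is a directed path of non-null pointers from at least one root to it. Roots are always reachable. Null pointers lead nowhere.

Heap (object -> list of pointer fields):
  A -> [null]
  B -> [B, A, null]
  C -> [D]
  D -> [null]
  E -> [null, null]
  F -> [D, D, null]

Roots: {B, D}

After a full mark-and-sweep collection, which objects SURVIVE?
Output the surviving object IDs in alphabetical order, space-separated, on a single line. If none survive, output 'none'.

Roots: B D
Mark B: refs=B A null, marked=B
Mark D: refs=null, marked=B D
Mark A: refs=null, marked=A B D
Unmarked (collected): C E F

Answer: A B D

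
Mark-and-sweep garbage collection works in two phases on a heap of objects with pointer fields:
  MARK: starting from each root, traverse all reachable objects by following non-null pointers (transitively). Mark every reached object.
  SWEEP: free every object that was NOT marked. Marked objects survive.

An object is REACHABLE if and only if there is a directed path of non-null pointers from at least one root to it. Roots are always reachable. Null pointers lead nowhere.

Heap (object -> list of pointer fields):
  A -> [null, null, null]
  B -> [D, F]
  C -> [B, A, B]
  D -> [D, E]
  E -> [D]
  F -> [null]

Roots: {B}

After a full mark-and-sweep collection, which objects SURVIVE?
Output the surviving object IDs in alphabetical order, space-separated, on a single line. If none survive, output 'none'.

Answer: B D E F

Derivation:
Roots: B
Mark B: refs=D F, marked=B
Mark D: refs=D E, marked=B D
Mark F: refs=null, marked=B D F
Mark E: refs=D, marked=B D E F
Unmarked (collected): A C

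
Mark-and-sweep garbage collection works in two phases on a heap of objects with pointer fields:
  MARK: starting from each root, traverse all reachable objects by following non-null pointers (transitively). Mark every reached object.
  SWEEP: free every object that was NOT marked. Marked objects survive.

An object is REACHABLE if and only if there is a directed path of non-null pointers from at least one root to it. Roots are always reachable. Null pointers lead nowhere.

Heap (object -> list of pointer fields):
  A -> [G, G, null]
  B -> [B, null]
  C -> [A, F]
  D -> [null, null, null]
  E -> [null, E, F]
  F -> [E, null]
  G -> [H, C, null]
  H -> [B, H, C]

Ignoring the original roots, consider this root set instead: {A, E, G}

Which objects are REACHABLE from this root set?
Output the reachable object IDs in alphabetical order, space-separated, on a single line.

Roots: A E G
Mark A: refs=G G null, marked=A
Mark E: refs=null E F, marked=A E
Mark G: refs=H C null, marked=A E G
Mark F: refs=E null, marked=A E F G
Mark H: refs=B H C, marked=A E F G H
Mark C: refs=A F, marked=A C E F G H
Mark B: refs=B null, marked=A B C E F G H
Unmarked (collected): D

Answer: A B C E F G H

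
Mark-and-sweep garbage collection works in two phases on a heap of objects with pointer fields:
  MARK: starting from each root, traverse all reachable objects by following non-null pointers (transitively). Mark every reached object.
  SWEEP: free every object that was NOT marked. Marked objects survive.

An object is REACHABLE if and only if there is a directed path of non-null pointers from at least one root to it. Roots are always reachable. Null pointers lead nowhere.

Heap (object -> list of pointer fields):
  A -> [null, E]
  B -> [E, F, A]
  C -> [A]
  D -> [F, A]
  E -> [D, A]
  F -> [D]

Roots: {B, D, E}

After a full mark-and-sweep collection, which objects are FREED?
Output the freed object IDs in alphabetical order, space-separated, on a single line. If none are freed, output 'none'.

Roots: B D E
Mark B: refs=E F A, marked=B
Mark D: refs=F A, marked=B D
Mark E: refs=D A, marked=B D E
Mark F: refs=D, marked=B D E F
Mark A: refs=null E, marked=A B D E F
Unmarked (collected): C

Answer: C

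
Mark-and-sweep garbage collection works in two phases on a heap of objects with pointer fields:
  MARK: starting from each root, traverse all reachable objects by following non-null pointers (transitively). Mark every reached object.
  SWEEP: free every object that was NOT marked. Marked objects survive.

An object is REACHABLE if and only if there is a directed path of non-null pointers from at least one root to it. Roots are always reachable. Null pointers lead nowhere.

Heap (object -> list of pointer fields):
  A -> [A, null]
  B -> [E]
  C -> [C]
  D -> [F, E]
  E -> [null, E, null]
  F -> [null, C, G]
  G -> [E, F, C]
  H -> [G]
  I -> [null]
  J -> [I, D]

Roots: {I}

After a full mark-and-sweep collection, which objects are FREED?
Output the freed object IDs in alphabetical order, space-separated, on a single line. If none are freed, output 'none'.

Answer: A B C D E F G H J

Derivation:
Roots: I
Mark I: refs=null, marked=I
Unmarked (collected): A B C D E F G H J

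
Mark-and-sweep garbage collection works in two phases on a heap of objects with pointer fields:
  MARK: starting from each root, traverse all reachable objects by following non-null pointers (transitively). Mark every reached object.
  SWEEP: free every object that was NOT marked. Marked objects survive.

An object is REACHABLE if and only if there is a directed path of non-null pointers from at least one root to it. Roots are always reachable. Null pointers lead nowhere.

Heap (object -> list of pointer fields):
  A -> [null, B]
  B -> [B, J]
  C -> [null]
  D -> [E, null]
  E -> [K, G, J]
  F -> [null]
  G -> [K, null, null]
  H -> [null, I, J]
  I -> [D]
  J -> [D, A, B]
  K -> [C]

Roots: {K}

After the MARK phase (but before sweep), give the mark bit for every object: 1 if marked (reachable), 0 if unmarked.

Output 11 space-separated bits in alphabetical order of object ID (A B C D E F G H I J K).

Roots: K
Mark K: refs=C, marked=K
Mark C: refs=null, marked=C K
Unmarked (collected): A B D E F G H I J

Answer: 0 0 1 0 0 0 0 0 0 0 1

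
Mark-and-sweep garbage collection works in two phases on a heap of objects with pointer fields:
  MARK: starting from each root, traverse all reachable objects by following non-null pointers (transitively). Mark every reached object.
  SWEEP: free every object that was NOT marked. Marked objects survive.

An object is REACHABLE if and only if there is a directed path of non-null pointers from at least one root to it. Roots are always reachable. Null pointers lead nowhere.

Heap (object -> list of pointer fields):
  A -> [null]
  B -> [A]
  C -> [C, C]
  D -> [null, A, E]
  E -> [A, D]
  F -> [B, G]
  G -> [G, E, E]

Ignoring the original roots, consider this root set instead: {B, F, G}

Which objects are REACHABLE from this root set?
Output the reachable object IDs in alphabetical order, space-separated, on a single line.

Roots: B F G
Mark B: refs=A, marked=B
Mark F: refs=B G, marked=B F
Mark G: refs=G E E, marked=B F G
Mark A: refs=null, marked=A B F G
Mark E: refs=A D, marked=A B E F G
Mark D: refs=null A E, marked=A B D E F G
Unmarked (collected): C

Answer: A B D E F G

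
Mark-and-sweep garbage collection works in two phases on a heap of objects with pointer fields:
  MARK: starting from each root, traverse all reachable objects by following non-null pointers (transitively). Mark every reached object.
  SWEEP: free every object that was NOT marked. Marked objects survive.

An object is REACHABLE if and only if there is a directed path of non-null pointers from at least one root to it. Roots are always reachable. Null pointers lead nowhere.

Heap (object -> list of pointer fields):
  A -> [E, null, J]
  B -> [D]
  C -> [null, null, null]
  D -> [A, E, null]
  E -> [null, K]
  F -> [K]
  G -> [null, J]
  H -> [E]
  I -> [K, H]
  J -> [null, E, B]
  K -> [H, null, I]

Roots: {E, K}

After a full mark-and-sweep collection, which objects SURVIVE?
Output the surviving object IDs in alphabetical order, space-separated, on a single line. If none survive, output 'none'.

Roots: E K
Mark E: refs=null K, marked=E
Mark K: refs=H null I, marked=E K
Mark H: refs=E, marked=E H K
Mark I: refs=K H, marked=E H I K
Unmarked (collected): A B C D F G J

Answer: E H I K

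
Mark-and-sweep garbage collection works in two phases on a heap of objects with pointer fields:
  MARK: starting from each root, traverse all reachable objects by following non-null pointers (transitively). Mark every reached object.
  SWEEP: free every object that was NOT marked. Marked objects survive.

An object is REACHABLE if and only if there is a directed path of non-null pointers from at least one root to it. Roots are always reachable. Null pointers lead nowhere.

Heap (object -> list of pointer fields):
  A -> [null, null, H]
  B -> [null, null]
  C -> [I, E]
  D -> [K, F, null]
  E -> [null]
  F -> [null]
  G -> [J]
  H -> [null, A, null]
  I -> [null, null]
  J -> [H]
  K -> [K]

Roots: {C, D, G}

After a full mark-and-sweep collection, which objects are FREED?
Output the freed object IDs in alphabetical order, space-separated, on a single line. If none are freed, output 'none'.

Roots: C D G
Mark C: refs=I E, marked=C
Mark D: refs=K F null, marked=C D
Mark G: refs=J, marked=C D G
Mark I: refs=null null, marked=C D G I
Mark E: refs=null, marked=C D E G I
Mark K: refs=K, marked=C D E G I K
Mark F: refs=null, marked=C D E F G I K
Mark J: refs=H, marked=C D E F G I J K
Mark H: refs=null A null, marked=C D E F G H I J K
Mark A: refs=null null H, marked=A C D E F G H I J K
Unmarked (collected): B

Answer: B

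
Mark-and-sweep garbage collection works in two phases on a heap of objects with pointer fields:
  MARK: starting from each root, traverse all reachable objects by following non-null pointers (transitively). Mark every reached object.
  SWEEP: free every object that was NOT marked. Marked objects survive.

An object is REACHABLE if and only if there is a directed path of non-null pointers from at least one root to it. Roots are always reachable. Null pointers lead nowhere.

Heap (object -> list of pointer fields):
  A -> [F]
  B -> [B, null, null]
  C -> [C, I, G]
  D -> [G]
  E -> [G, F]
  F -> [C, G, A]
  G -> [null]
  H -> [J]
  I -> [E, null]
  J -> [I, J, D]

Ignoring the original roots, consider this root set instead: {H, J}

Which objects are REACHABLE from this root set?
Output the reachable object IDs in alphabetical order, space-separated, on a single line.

Answer: A C D E F G H I J

Derivation:
Roots: H J
Mark H: refs=J, marked=H
Mark J: refs=I J D, marked=H J
Mark I: refs=E null, marked=H I J
Mark D: refs=G, marked=D H I J
Mark E: refs=G F, marked=D E H I J
Mark G: refs=null, marked=D E G H I J
Mark F: refs=C G A, marked=D E F G H I J
Mark C: refs=C I G, marked=C D E F G H I J
Mark A: refs=F, marked=A C D E F G H I J
Unmarked (collected): B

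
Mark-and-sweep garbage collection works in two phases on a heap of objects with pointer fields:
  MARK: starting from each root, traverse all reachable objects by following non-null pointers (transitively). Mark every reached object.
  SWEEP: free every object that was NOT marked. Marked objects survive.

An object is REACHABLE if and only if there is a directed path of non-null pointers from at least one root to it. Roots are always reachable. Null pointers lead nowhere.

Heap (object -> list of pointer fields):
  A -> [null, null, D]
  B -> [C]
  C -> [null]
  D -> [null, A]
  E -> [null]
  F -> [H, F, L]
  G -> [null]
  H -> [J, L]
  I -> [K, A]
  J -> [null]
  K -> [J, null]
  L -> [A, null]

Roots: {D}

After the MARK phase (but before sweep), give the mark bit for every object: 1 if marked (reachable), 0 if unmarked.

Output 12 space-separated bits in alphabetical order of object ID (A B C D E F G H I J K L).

Answer: 1 0 0 1 0 0 0 0 0 0 0 0

Derivation:
Roots: D
Mark D: refs=null A, marked=D
Mark A: refs=null null D, marked=A D
Unmarked (collected): B C E F G H I J K L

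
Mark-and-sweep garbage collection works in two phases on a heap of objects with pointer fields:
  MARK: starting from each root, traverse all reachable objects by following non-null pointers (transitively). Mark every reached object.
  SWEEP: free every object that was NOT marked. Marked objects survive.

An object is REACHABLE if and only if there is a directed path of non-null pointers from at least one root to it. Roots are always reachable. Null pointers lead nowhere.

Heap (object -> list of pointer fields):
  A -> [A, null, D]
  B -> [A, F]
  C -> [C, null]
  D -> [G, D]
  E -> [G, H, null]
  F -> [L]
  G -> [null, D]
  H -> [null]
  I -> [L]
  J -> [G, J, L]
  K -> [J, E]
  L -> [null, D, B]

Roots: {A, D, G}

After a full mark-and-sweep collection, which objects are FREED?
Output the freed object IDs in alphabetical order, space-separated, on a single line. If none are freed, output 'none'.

Roots: A D G
Mark A: refs=A null D, marked=A
Mark D: refs=G D, marked=A D
Mark G: refs=null D, marked=A D G
Unmarked (collected): B C E F H I J K L

Answer: B C E F H I J K L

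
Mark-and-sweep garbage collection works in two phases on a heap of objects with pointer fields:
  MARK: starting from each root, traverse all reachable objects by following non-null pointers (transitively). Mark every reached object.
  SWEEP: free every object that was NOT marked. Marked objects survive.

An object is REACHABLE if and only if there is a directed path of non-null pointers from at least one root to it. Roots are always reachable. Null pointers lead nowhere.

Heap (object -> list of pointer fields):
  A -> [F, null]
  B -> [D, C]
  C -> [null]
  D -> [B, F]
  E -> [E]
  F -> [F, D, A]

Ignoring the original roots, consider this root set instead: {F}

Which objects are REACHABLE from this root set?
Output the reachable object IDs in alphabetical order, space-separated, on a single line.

Answer: A B C D F

Derivation:
Roots: F
Mark F: refs=F D A, marked=F
Mark D: refs=B F, marked=D F
Mark A: refs=F null, marked=A D F
Mark B: refs=D C, marked=A B D F
Mark C: refs=null, marked=A B C D F
Unmarked (collected): E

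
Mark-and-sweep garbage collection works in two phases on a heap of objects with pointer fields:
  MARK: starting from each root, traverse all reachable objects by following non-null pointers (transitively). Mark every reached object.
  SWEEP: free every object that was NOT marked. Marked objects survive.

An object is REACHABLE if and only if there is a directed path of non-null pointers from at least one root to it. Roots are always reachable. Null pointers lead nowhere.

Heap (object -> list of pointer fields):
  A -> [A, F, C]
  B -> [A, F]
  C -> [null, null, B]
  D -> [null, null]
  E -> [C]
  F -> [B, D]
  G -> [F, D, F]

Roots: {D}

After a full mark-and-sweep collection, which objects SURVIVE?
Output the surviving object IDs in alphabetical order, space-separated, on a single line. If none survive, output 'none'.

Answer: D

Derivation:
Roots: D
Mark D: refs=null null, marked=D
Unmarked (collected): A B C E F G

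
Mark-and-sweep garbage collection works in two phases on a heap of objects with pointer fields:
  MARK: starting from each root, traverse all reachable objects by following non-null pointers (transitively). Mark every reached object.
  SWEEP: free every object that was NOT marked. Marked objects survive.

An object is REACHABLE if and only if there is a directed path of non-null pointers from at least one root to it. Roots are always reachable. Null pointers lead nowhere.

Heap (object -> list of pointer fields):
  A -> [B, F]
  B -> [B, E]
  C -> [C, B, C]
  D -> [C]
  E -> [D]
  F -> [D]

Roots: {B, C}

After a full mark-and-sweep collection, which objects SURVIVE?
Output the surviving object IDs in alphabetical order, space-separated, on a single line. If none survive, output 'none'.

Roots: B C
Mark B: refs=B E, marked=B
Mark C: refs=C B C, marked=B C
Mark E: refs=D, marked=B C E
Mark D: refs=C, marked=B C D E
Unmarked (collected): A F

Answer: B C D E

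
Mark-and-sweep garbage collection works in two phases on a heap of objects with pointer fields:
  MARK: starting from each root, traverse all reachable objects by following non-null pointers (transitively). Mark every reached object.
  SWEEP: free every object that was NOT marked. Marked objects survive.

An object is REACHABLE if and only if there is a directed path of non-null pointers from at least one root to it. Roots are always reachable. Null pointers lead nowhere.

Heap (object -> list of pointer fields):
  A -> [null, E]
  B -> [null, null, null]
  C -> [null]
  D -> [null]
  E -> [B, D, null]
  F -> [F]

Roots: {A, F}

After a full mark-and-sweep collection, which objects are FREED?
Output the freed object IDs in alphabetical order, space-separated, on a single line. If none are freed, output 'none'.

Answer: C

Derivation:
Roots: A F
Mark A: refs=null E, marked=A
Mark F: refs=F, marked=A F
Mark E: refs=B D null, marked=A E F
Mark B: refs=null null null, marked=A B E F
Mark D: refs=null, marked=A B D E F
Unmarked (collected): C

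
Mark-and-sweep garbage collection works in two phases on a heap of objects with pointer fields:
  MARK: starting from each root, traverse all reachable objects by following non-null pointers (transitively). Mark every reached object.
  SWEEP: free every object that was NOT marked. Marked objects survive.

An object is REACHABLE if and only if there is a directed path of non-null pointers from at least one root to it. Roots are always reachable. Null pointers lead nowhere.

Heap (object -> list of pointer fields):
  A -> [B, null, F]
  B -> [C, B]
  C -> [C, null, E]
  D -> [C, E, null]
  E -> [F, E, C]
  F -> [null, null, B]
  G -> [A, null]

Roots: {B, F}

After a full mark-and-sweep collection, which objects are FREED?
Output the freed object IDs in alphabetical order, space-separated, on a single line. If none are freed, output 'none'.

Answer: A D G

Derivation:
Roots: B F
Mark B: refs=C B, marked=B
Mark F: refs=null null B, marked=B F
Mark C: refs=C null E, marked=B C F
Mark E: refs=F E C, marked=B C E F
Unmarked (collected): A D G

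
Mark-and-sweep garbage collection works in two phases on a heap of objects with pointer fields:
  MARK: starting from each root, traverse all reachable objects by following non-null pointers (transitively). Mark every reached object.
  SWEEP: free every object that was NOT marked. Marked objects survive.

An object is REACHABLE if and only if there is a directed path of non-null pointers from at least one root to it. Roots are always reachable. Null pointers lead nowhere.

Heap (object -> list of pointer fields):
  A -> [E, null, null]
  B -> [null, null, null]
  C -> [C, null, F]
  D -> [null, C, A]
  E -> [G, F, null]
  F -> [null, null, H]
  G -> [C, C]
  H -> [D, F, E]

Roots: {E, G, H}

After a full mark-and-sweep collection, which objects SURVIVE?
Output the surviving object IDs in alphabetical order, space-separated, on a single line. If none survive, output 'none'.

Roots: E G H
Mark E: refs=G F null, marked=E
Mark G: refs=C C, marked=E G
Mark H: refs=D F E, marked=E G H
Mark F: refs=null null H, marked=E F G H
Mark C: refs=C null F, marked=C E F G H
Mark D: refs=null C A, marked=C D E F G H
Mark A: refs=E null null, marked=A C D E F G H
Unmarked (collected): B

Answer: A C D E F G H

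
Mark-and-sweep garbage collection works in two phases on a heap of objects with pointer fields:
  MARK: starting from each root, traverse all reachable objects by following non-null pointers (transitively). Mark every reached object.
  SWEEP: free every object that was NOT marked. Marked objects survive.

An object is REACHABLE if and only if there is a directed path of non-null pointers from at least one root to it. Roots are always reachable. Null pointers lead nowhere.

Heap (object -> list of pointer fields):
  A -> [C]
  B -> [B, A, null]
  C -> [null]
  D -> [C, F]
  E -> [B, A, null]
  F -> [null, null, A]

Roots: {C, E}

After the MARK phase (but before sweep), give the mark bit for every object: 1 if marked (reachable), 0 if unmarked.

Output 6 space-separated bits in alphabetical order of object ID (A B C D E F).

Answer: 1 1 1 0 1 0

Derivation:
Roots: C E
Mark C: refs=null, marked=C
Mark E: refs=B A null, marked=C E
Mark B: refs=B A null, marked=B C E
Mark A: refs=C, marked=A B C E
Unmarked (collected): D F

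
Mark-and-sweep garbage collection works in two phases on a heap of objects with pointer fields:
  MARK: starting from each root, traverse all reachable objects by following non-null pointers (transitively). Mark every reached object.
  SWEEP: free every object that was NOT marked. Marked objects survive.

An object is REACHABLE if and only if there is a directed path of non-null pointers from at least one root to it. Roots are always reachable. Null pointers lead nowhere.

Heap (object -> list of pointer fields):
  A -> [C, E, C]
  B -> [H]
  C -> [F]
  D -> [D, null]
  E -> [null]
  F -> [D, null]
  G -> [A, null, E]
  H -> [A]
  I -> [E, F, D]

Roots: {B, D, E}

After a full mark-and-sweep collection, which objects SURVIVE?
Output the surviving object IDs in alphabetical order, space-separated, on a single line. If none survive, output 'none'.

Answer: A B C D E F H

Derivation:
Roots: B D E
Mark B: refs=H, marked=B
Mark D: refs=D null, marked=B D
Mark E: refs=null, marked=B D E
Mark H: refs=A, marked=B D E H
Mark A: refs=C E C, marked=A B D E H
Mark C: refs=F, marked=A B C D E H
Mark F: refs=D null, marked=A B C D E F H
Unmarked (collected): G I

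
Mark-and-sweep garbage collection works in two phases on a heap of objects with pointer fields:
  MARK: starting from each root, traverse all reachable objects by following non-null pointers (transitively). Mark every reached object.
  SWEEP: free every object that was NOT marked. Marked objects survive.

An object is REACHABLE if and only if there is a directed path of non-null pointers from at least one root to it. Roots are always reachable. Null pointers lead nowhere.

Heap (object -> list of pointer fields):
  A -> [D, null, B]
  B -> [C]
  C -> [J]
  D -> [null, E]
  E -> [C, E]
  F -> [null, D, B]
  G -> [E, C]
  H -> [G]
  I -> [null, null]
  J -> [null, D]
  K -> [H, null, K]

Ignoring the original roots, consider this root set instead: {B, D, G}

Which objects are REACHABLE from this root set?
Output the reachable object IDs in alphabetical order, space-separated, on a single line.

Roots: B D G
Mark B: refs=C, marked=B
Mark D: refs=null E, marked=B D
Mark G: refs=E C, marked=B D G
Mark C: refs=J, marked=B C D G
Mark E: refs=C E, marked=B C D E G
Mark J: refs=null D, marked=B C D E G J
Unmarked (collected): A F H I K

Answer: B C D E G J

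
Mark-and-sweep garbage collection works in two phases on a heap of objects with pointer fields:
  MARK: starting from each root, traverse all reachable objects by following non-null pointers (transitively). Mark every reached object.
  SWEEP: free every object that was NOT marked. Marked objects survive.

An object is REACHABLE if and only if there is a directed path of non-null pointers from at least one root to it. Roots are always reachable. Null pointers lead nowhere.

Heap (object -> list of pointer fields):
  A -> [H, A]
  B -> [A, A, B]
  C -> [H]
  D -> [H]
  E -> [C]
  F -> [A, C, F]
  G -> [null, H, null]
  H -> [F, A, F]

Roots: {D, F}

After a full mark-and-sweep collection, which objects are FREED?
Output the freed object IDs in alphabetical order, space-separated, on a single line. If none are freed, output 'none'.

Answer: B E G

Derivation:
Roots: D F
Mark D: refs=H, marked=D
Mark F: refs=A C F, marked=D F
Mark H: refs=F A F, marked=D F H
Mark A: refs=H A, marked=A D F H
Mark C: refs=H, marked=A C D F H
Unmarked (collected): B E G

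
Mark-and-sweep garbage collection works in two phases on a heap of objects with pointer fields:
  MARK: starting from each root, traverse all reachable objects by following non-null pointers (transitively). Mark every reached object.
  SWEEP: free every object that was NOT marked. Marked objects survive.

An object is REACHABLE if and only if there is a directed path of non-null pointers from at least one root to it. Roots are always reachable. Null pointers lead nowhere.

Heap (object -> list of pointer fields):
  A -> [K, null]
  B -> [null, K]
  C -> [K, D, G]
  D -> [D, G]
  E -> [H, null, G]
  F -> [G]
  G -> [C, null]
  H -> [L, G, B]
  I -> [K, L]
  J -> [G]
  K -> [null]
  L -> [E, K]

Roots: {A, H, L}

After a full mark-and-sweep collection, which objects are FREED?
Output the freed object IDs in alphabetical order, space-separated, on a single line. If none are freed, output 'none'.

Roots: A H L
Mark A: refs=K null, marked=A
Mark H: refs=L G B, marked=A H
Mark L: refs=E K, marked=A H L
Mark K: refs=null, marked=A H K L
Mark G: refs=C null, marked=A G H K L
Mark B: refs=null K, marked=A B G H K L
Mark E: refs=H null G, marked=A B E G H K L
Mark C: refs=K D G, marked=A B C E G H K L
Mark D: refs=D G, marked=A B C D E G H K L
Unmarked (collected): F I J

Answer: F I J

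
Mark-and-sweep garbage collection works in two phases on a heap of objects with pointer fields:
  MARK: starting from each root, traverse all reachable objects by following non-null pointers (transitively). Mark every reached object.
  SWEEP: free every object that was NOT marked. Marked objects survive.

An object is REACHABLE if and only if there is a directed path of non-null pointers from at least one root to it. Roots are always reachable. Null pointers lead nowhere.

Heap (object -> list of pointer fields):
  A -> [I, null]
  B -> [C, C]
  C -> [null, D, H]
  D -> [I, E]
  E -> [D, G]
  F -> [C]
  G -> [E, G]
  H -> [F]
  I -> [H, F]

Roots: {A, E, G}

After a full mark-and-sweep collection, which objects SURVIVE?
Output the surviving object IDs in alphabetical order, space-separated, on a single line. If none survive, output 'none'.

Answer: A C D E F G H I

Derivation:
Roots: A E G
Mark A: refs=I null, marked=A
Mark E: refs=D G, marked=A E
Mark G: refs=E G, marked=A E G
Mark I: refs=H F, marked=A E G I
Mark D: refs=I E, marked=A D E G I
Mark H: refs=F, marked=A D E G H I
Mark F: refs=C, marked=A D E F G H I
Mark C: refs=null D H, marked=A C D E F G H I
Unmarked (collected): B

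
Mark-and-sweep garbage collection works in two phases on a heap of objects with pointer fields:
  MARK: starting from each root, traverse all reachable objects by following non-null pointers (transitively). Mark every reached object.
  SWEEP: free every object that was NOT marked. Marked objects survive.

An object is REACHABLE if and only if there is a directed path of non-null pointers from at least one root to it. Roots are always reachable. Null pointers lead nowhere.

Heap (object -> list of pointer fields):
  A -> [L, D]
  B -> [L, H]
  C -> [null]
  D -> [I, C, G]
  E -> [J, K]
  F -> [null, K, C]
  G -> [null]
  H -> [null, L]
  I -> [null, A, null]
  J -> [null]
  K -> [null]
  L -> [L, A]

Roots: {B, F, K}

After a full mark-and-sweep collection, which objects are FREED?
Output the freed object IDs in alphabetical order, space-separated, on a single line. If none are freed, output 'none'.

Answer: E J

Derivation:
Roots: B F K
Mark B: refs=L H, marked=B
Mark F: refs=null K C, marked=B F
Mark K: refs=null, marked=B F K
Mark L: refs=L A, marked=B F K L
Mark H: refs=null L, marked=B F H K L
Mark C: refs=null, marked=B C F H K L
Mark A: refs=L D, marked=A B C F H K L
Mark D: refs=I C G, marked=A B C D F H K L
Mark I: refs=null A null, marked=A B C D F H I K L
Mark G: refs=null, marked=A B C D F G H I K L
Unmarked (collected): E J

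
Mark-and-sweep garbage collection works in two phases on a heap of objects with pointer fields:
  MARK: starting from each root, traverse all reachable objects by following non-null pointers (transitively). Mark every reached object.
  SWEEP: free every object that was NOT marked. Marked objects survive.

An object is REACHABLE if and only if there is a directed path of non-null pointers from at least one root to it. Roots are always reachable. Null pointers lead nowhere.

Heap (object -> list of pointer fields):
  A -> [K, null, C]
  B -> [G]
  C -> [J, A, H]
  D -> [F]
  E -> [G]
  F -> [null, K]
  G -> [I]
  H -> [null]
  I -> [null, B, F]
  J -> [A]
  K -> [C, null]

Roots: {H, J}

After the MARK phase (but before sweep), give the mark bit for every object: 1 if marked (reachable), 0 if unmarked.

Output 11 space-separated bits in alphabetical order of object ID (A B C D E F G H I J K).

Roots: H J
Mark H: refs=null, marked=H
Mark J: refs=A, marked=H J
Mark A: refs=K null C, marked=A H J
Mark K: refs=C null, marked=A H J K
Mark C: refs=J A H, marked=A C H J K
Unmarked (collected): B D E F G I

Answer: 1 0 1 0 0 0 0 1 0 1 1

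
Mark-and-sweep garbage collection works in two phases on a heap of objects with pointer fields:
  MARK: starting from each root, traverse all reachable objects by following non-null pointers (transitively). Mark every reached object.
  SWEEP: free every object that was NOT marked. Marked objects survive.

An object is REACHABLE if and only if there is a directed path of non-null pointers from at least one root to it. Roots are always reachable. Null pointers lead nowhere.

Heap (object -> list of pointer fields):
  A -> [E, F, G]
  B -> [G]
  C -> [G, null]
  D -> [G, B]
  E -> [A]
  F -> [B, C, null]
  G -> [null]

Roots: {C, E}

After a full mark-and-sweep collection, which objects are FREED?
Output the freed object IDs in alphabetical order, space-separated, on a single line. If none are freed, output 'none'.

Answer: D

Derivation:
Roots: C E
Mark C: refs=G null, marked=C
Mark E: refs=A, marked=C E
Mark G: refs=null, marked=C E G
Mark A: refs=E F G, marked=A C E G
Mark F: refs=B C null, marked=A C E F G
Mark B: refs=G, marked=A B C E F G
Unmarked (collected): D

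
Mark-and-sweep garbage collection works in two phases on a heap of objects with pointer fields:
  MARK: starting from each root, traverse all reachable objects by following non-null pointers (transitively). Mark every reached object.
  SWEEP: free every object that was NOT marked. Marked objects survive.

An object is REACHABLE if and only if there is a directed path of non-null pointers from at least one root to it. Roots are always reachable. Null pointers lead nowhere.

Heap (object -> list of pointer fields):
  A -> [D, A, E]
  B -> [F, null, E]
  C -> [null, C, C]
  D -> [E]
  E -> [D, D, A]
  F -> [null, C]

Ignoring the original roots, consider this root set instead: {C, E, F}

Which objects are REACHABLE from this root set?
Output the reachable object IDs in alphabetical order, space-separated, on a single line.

Answer: A C D E F

Derivation:
Roots: C E F
Mark C: refs=null C C, marked=C
Mark E: refs=D D A, marked=C E
Mark F: refs=null C, marked=C E F
Mark D: refs=E, marked=C D E F
Mark A: refs=D A E, marked=A C D E F
Unmarked (collected): B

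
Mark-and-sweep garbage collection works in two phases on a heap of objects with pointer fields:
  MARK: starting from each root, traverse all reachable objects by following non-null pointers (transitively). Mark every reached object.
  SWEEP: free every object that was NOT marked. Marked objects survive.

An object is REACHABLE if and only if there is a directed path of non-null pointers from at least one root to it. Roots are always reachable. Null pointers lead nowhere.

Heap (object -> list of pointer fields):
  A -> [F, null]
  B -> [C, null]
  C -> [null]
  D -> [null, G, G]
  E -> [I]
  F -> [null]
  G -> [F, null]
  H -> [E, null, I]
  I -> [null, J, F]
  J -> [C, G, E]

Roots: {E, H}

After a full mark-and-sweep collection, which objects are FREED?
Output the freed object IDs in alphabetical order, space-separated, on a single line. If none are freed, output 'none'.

Roots: E H
Mark E: refs=I, marked=E
Mark H: refs=E null I, marked=E H
Mark I: refs=null J F, marked=E H I
Mark J: refs=C G E, marked=E H I J
Mark F: refs=null, marked=E F H I J
Mark C: refs=null, marked=C E F H I J
Mark G: refs=F null, marked=C E F G H I J
Unmarked (collected): A B D

Answer: A B D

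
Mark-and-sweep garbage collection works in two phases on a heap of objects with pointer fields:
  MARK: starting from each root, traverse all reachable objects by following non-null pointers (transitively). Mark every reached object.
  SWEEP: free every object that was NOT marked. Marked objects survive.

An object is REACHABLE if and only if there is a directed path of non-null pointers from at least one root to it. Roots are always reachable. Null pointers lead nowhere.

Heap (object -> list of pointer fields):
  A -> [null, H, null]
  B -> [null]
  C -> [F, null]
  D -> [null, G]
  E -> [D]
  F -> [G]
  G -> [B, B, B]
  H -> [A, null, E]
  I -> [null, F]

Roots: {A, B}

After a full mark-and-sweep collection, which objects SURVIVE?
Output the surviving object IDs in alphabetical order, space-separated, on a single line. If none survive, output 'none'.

Answer: A B D E G H

Derivation:
Roots: A B
Mark A: refs=null H null, marked=A
Mark B: refs=null, marked=A B
Mark H: refs=A null E, marked=A B H
Mark E: refs=D, marked=A B E H
Mark D: refs=null G, marked=A B D E H
Mark G: refs=B B B, marked=A B D E G H
Unmarked (collected): C F I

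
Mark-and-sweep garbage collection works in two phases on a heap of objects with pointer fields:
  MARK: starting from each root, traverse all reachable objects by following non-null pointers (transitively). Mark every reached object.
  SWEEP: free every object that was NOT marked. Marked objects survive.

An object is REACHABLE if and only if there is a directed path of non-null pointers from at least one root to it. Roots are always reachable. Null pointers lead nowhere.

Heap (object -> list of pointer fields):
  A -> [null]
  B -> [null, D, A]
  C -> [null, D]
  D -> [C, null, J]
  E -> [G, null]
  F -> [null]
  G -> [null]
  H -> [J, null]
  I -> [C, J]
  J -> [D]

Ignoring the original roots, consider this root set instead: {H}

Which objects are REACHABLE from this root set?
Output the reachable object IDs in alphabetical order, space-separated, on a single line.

Answer: C D H J

Derivation:
Roots: H
Mark H: refs=J null, marked=H
Mark J: refs=D, marked=H J
Mark D: refs=C null J, marked=D H J
Mark C: refs=null D, marked=C D H J
Unmarked (collected): A B E F G I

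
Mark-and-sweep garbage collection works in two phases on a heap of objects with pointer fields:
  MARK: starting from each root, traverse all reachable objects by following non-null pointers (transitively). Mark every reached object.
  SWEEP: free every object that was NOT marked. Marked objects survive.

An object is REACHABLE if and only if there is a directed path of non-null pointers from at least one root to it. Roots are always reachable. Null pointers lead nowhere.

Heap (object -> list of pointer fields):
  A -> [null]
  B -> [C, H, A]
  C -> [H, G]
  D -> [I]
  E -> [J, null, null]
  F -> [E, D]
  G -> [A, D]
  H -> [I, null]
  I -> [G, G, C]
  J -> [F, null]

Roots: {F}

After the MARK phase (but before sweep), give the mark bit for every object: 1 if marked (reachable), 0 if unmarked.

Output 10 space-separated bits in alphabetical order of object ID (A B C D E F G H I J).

Roots: F
Mark F: refs=E D, marked=F
Mark E: refs=J null null, marked=E F
Mark D: refs=I, marked=D E F
Mark J: refs=F null, marked=D E F J
Mark I: refs=G G C, marked=D E F I J
Mark G: refs=A D, marked=D E F G I J
Mark C: refs=H G, marked=C D E F G I J
Mark A: refs=null, marked=A C D E F G I J
Mark H: refs=I null, marked=A C D E F G H I J
Unmarked (collected): B

Answer: 1 0 1 1 1 1 1 1 1 1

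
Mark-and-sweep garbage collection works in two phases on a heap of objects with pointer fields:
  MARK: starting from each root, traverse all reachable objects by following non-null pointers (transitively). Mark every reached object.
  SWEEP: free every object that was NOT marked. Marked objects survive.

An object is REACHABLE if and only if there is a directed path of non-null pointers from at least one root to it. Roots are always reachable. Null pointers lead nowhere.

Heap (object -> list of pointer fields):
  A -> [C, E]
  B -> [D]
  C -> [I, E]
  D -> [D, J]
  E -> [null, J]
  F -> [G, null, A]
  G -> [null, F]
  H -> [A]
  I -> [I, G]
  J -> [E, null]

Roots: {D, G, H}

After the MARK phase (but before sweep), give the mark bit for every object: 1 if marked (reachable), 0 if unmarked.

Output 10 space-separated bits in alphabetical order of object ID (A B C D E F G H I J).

Roots: D G H
Mark D: refs=D J, marked=D
Mark G: refs=null F, marked=D G
Mark H: refs=A, marked=D G H
Mark J: refs=E null, marked=D G H J
Mark F: refs=G null A, marked=D F G H J
Mark A: refs=C E, marked=A D F G H J
Mark E: refs=null J, marked=A D E F G H J
Mark C: refs=I E, marked=A C D E F G H J
Mark I: refs=I G, marked=A C D E F G H I J
Unmarked (collected): B

Answer: 1 0 1 1 1 1 1 1 1 1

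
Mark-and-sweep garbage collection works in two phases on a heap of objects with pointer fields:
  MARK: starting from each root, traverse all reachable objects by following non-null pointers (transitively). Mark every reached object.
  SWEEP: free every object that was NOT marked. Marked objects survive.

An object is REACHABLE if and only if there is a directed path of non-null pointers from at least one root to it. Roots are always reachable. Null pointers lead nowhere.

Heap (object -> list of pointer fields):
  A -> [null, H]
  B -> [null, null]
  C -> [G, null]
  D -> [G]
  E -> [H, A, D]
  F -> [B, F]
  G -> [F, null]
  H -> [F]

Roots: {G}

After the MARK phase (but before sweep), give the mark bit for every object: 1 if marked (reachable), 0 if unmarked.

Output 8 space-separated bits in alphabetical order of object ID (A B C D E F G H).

Answer: 0 1 0 0 0 1 1 0

Derivation:
Roots: G
Mark G: refs=F null, marked=G
Mark F: refs=B F, marked=F G
Mark B: refs=null null, marked=B F G
Unmarked (collected): A C D E H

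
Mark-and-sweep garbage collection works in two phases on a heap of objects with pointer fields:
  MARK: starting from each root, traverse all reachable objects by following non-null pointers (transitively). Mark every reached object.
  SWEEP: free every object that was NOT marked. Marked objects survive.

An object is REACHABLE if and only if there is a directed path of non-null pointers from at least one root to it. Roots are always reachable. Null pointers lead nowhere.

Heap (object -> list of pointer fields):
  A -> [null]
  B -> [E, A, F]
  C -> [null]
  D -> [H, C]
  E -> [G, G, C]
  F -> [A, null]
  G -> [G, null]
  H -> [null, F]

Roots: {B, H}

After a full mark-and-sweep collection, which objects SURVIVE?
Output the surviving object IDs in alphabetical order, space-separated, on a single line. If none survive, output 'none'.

Roots: B H
Mark B: refs=E A F, marked=B
Mark H: refs=null F, marked=B H
Mark E: refs=G G C, marked=B E H
Mark A: refs=null, marked=A B E H
Mark F: refs=A null, marked=A B E F H
Mark G: refs=G null, marked=A B E F G H
Mark C: refs=null, marked=A B C E F G H
Unmarked (collected): D

Answer: A B C E F G H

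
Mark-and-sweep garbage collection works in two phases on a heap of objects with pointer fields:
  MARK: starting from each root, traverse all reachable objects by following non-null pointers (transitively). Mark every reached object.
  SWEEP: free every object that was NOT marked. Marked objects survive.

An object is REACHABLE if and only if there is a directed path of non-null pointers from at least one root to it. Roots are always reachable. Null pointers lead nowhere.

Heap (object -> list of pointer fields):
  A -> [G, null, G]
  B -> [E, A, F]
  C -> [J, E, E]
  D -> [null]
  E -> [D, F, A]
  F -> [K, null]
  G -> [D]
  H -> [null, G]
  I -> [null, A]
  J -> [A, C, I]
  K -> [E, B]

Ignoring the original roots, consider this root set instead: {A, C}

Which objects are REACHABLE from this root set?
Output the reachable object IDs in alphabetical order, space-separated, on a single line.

Roots: A C
Mark A: refs=G null G, marked=A
Mark C: refs=J E E, marked=A C
Mark G: refs=D, marked=A C G
Mark J: refs=A C I, marked=A C G J
Mark E: refs=D F A, marked=A C E G J
Mark D: refs=null, marked=A C D E G J
Mark I: refs=null A, marked=A C D E G I J
Mark F: refs=K null, marked=A C D E F G I J
Mark K: refs=E B, marked=A C D E F G I J K
Mark B: refs=E A F, marked=A B C D E F G I J K
Unmarked (collected): H

Answer: A B C D E F G I J K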